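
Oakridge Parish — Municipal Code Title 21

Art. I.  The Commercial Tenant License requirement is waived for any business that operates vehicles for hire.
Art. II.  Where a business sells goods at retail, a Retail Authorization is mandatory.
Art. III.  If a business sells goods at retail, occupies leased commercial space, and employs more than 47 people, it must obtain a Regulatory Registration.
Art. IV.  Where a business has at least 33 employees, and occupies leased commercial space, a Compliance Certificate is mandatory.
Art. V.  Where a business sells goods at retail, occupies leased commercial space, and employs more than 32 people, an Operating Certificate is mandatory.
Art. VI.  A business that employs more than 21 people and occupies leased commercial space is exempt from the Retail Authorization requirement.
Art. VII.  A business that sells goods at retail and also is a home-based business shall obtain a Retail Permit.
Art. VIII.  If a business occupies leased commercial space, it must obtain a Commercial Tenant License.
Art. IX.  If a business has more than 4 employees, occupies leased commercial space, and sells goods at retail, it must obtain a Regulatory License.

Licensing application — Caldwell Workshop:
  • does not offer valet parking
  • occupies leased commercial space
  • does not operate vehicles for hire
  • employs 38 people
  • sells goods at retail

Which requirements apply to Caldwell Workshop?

Art. I. does not operate vehicles for hire → Commercial Tenant License exemption does not apply.
Art. II. sells goods at retail → Retail Authorization required.
Art. III. sells goods at retail; occupies leased commercial space; employees 38 ≤ 47 → Regulatory Registration not required.
Art. IV. employees 38 ≥ 33; occupies leased commercial space → Compliance Certificate required.
Art. V. sells goods at retail; occupies leased commercial space; employees 38 > 32 → Operating Certificate required.
Art. VI. employees 38 > 21; occupies leased commercial space → exempt from Retail Authorization.
Art. VII. sells goods at retail; occupies leased commercial space (not: is a home-based business) → Retail Permit not required.
Art. VIII. occupies leased commercial space → Commercial Tenant License required.
Art. IX. employees 38 > 4; occupies leased commercial space; sells goods at retail → Regulatory License required.

Commercial Tenant License, Compliance Certificate, Operating Certificate, Regulatory License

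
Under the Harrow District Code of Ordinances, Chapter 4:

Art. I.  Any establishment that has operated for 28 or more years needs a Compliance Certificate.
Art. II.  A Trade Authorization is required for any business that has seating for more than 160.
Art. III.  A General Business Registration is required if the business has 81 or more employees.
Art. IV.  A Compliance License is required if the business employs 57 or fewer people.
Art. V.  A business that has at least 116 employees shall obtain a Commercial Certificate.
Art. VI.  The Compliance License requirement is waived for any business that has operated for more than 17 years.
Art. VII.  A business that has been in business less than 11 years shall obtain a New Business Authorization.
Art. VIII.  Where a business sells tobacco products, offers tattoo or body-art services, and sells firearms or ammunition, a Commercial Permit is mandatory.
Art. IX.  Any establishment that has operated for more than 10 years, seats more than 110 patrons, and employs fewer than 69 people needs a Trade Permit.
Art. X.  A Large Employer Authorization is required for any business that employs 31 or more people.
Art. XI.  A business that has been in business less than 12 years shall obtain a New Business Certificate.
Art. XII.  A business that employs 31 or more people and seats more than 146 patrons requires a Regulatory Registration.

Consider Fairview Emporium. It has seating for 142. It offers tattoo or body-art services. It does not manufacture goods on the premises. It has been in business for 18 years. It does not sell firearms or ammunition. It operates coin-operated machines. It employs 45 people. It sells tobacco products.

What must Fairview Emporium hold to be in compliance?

Large Employer Authorization, Trade Permit

Art. I. years in business 18 < 28 → Compliance Certificate not required.
Art. II. seating 142 ≤ 160 → Trade Authorization not required.
Art. III. employees 45 < 81 → General Business Registration not required.
Art. IV. employees 45 ≤ 57 → Compliance License required.
Art. V. employees 45 < 116 → Commercial Certificate not required.
Art. VI. years in business 18 > 17 → exempt from Compliance License.
Art. VII. years in business 18 ≥ 11 → New Business Authorization not required.
Art. VIII. sells tobacco products; offers tattoo or body-art services; does not sell firearms or ammunition → Commercial Permit not required.
Art. IX. years in business 18 > 10; seating 142 > 110; employees 45 < 69 → Trade Permit required.
Art. X. employees 45 ≥ 31 → Large Employer Authorization required.
Art. XI. years in business 18 ≥ 12 → New Business Certificate not required.
Art. XII. employees 45 ≥ 31; seating 142 ≤ 146 → Regulatory Registration not required.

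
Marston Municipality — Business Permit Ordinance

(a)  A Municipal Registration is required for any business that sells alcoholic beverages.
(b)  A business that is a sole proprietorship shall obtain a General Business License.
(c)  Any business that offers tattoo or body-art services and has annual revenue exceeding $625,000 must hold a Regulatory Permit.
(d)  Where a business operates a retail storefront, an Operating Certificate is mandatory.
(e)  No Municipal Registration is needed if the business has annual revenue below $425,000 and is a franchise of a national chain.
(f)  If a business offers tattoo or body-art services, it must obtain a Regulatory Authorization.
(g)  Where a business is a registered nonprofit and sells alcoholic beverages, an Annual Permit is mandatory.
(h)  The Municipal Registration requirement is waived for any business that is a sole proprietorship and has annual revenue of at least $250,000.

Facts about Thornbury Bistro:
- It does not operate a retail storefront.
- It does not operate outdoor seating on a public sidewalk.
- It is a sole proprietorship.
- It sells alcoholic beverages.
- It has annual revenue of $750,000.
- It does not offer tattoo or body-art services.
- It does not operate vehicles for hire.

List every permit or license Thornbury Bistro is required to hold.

General Business License

(a) sells alcoholic beverages → Municipal Registration required.
(b) is a sole proprietorship → General Business License required.
(c) does not offer tattoo or body-art services; revenue $750,000 > $625,000 → Regulatory Permit not required.
(d) does not operate a retail storefront → Operating Certificate not required.
(e) revenue $750,000 ≥ $425,000; is a sole proprietorship (not: is a franchise of a national chain) → Municipal Registration exemption does not apply.
(f) does not offer tattoo or body-art services → Regulatory Authorization not required.
(g) is a sole proprietorship (not: is a registered nonprofit); sells alcoholic beverages → Annual Permit not required.
(h) is a sole proprietorship; revenue $750,000 ≥ $250,000 → exempt from Municipal Registration.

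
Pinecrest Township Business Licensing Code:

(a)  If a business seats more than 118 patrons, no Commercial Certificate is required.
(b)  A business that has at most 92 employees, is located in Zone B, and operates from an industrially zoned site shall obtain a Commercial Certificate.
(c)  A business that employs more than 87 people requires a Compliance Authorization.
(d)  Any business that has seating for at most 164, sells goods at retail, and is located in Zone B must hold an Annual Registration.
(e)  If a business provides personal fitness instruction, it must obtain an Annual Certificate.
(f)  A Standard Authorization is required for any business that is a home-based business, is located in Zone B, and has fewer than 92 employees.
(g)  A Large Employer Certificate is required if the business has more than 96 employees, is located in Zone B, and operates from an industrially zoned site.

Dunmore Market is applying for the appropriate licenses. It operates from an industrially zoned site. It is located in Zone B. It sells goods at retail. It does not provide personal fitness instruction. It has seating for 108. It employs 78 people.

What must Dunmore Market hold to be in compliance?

Annual Registration, Commercial Certificate

(a) seating 108 ≤ 118 → Commercial Certificate exemption does not apply.
(b) employees 78 ≤ 92; is located in Zone B; operates from an industrially zoned site → Commercial Certificate required.
(c) employees 78 ≤ 87 → Compliance Authorization not required.
(d) seating 108 ≤ 164; sells goods at retail; is located in Zone B → Annual Registration required.
(e) does not provide personal fitness instruction → Annual Certificate not required.
(f) operates from an industrially zoned site (not: is a home-based business); is located in Zone B; employees 78 < 92 → Standard Authorization not required.
(g) employees 78 ≤ 96; is located in Zone B; operates from an industrially zoned site → Large Employer Certificate not required.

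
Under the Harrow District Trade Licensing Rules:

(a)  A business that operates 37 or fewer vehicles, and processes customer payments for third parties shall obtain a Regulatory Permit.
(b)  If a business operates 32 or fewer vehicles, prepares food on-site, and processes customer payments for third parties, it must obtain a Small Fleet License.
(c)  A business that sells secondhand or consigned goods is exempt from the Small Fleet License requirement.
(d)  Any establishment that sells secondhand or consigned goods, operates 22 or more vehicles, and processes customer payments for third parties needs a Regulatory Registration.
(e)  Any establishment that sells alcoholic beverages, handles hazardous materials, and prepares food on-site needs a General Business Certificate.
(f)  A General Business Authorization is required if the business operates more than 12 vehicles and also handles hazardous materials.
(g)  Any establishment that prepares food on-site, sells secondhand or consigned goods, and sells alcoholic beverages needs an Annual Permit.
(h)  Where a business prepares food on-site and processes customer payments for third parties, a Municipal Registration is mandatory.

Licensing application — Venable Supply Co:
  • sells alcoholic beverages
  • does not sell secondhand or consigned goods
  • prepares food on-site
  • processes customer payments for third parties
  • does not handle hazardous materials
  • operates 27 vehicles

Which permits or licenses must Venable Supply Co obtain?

(a) vehicles 27 ≤ 37; processes customer payments for third parties → Regulatory Permit required.
(b) vehicles 27 ≤ 32; prepares food on-site; processes customer payments for third parties → Small Fleet License required.
(c) does not sell secondhand or consigned goods → Small Fleet License exemption does not apply.
(d) does not sell secondhand or consigned goods; vehicles 27 ≥ 22; processes customer payments for third parties → Regulatory Registration not required.
(e) sells alcoholic beverages; does not handle hazardous materials; prepares food on-site → General Business Certificate not required.
(f) vehicles 27 > 12; does not handle hazardous materials → General Business Authorization not required.
(g) prepares food on-site; does not sell secondhand or consigned goods; sells alcoholic beverages → Annual Permit not required.
(h) prepares food on-site; processes customer payments for third parties → Municipal Registration required.

Municipal Registration, Regulatory Permit, Small Fleet License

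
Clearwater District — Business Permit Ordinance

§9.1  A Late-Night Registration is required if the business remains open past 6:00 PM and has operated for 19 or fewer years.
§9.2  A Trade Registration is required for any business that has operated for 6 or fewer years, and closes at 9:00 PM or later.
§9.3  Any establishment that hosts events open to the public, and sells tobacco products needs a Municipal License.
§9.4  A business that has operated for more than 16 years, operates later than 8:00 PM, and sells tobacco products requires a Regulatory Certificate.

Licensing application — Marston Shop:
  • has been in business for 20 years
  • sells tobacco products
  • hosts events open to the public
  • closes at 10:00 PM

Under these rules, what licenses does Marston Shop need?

Municipal License, Regulatory Certificate

§9.1 closes 10:00 PM, after 6:00 PM; years in business 20 > 19 → Late-Night Registration not required.
§9.2 years in business 20 > 6; closes 10:00 PM, after 9:00 PM → Trade Registration not required.
§9.3 hosts events open to the public; sells tobacco products → Municipal License required.
§9.4 years in business 20 > 16; closes 10:00 PM, after 8:00 PM; sells tobacco products → Regulatory Certificate required.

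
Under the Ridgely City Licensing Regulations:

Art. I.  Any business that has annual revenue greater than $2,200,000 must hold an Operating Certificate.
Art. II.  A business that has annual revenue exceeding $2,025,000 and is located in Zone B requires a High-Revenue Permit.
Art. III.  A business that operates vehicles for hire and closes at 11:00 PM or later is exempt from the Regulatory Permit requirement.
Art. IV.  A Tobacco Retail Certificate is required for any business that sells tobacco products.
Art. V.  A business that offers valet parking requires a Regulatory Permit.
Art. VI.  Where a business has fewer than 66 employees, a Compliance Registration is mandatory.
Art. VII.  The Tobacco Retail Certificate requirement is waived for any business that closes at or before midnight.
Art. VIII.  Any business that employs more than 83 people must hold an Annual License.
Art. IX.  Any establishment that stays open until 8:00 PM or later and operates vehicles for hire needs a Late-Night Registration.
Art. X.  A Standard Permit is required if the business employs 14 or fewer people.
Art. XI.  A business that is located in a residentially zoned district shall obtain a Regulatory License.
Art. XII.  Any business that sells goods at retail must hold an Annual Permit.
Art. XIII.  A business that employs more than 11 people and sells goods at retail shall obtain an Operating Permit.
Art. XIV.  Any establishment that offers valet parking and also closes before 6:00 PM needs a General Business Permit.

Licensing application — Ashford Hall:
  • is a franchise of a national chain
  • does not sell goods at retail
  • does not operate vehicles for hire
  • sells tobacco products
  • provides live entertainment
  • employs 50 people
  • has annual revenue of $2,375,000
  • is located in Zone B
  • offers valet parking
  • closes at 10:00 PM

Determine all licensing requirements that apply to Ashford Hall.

Art. I. revenue $2,375,000 > $2,200,000 → Operating Certificate required.
Art. II. revenue $2,375,000 > $2,025,000; is located in Zone B → High-Revenue Permit required.
Art. III. does not operate vehicles for hire; closes 10:00 PM, at/before 11:00 PM → Regulatory Permit exemption does not apply.
Art. IV. sells tobacco products → Tobacco Retail Certificate required.
Art. V. offers valet parking → Regulatory Permit required.
Art. VI. employees 50 < 66 → Compliance Registration required.
Art. VII. closes 10:00 PM, at/before midnight → exempt from Tobacco Retail Certificate.
Art. VIII. employees 50 ≤ 83 → Annual License not required.
Art. IX. closes 10:00 PM, after 8:00 PM; does not operate vehicles for hire → Late-Night Registration not required.
Art. X. employees 50 > 14 → Standard Permit not required.
Art. XI. is located in Zone B (not: is located in a residentially zoned district) → Regulatory License not required.
Art. XII. does not sell goods at retail → Annual Permit not required.
Art. XIII. employees 50 > 11; does not sell goods at retail → Operating Permit not required.
Art. XIV. offers valet parking; closes 10:00 PM, after 6:00 PM → General Business Permit not required.

Compliance Registration, High-Revenue Permit, Operating Certificate, Regulatory Permit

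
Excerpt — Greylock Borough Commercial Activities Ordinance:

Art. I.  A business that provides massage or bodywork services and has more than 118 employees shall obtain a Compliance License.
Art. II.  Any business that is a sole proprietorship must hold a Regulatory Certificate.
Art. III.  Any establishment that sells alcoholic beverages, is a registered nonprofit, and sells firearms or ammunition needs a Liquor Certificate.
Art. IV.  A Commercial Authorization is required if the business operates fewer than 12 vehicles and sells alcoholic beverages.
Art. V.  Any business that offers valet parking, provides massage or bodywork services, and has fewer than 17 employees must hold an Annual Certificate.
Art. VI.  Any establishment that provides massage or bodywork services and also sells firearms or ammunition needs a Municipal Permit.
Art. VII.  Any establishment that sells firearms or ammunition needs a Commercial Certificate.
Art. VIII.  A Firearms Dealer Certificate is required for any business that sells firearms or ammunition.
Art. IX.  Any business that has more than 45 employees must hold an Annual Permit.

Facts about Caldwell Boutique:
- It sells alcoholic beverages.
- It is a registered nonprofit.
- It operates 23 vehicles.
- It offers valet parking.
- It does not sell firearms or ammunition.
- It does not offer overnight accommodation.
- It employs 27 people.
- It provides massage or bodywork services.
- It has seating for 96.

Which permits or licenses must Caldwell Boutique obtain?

Art. I. provides massage or bodywork services; employees 27 ≤ 118 → Compliance License not required.
Art. II. is a registered nonprofit (not: is a sole proprietorship) → Regulatory Certificate not required.
Art. III. sells alcoholic beverages; is a registered nonprofit; does not sell firearms or ammunition → Liquor Certificate not required.
Art. IV. vehicles 23 ≥ 12; sells alcoholic beverages → Commercial Authorization not required.
Art. V. offers valet parking; provides massage or bodywork services; employees 27 ≥ 17 → Annual Certificate not required.
Art. VI. provides massage or bodywork services; does not sell firearms or ammunition → Municipal Permit not required.
Art. VII. does not sell firearms or ammunition → Commercial Certificate not required.
Art. VIII. does not sell firearms or ammunition → Firearms Dealer Certificate not required.
Art. IX. employees 27 ≤ 45 → Annual Permit not required.

None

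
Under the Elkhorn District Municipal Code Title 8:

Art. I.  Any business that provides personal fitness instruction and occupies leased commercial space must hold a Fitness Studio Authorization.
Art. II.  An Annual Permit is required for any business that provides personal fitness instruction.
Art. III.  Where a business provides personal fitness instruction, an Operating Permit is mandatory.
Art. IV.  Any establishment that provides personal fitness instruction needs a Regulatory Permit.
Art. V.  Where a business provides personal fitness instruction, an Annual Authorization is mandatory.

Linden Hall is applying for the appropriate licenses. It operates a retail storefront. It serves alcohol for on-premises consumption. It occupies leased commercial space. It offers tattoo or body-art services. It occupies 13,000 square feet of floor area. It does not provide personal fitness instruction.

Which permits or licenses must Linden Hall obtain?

Art. I. does not provide personal fitness instruction; occupies leased commercial space → Fitness Studio Authorization not required.
Art. II. does not provide personal fitness instruction → Annual Permit not required.
Art. III. does not provide personal fitness instruction → Operating Permit not required.
Art. IV. does not provide personal fitness instruction → Regulatory Permit not required.
Art. V. does not provide personal fitness instruction → Annual Authorization not required.

None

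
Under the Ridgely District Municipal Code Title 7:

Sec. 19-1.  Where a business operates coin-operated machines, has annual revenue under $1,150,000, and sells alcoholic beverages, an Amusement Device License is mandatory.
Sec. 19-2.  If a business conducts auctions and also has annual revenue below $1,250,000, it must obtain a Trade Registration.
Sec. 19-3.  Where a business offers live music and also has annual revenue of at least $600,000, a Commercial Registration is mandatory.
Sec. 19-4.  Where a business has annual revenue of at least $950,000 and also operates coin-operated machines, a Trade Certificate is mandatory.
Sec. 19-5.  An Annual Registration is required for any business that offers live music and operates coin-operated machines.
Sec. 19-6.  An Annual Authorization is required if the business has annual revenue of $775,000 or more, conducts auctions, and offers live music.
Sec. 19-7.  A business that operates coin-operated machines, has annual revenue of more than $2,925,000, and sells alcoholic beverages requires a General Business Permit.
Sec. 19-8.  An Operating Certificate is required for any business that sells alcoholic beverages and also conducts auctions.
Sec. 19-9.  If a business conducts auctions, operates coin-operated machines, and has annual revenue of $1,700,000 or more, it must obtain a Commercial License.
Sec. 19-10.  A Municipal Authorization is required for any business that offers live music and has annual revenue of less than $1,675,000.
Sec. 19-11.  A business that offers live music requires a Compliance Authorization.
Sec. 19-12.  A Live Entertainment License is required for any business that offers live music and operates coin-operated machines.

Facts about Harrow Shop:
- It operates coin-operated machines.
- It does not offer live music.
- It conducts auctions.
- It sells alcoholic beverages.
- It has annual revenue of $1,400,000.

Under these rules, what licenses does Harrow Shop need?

Operating Certificate, Trade Certificate

Sec. 19-1. operates coin-operated machines; revenue $1,400,000 ≥ $1,150,000; sells alcoholic beverages → Amusement Device License not required.
Sec. 19-2. conducts auctions; revenue $1,400,000 ≥ $1,250,000 → Trade Registration not required.
Sec. 19-3. does not offer live music; revenue $1,400,000 ≥ $600,000 → Commercial Registration not required.
Sec. 19-4. revenue $1,400,000 ≥ $950,000; operates coin-operated machines → Trade Certificate required.
Sec. 19-5. does not offer live music; operates coin-operated machines → Annual Registration not required.
Sec. 19-6. revenue $1,400,000 ≥ $775,000; conducts auctions; does not offer live music → Annual Authorization not required.
Sec. 19-7. operates coin-operated machines; revenue $1,400,000 ≤ $2,925,000; sells alcoholic beverages → General Business Permit not required.
Sec. 19-8. sells alcoholic beverages; conducts auctions → Operating Certificate required.
Sec. 19-9. conducts auctions; operates coin-operated machines; revenue $1,400,000 < $1,700,000 → Commercial License not required.
Sec. 19-10. does not offer live music; revenue $1,400,000 < $1,675,000 → Municipal Authorization not required.
Sec. 19-11. does not offer live music → Compliance Authorization not required.
Sec. 19-12. does not offer live music; operates coin-operated machines → Live Entertainment License not required.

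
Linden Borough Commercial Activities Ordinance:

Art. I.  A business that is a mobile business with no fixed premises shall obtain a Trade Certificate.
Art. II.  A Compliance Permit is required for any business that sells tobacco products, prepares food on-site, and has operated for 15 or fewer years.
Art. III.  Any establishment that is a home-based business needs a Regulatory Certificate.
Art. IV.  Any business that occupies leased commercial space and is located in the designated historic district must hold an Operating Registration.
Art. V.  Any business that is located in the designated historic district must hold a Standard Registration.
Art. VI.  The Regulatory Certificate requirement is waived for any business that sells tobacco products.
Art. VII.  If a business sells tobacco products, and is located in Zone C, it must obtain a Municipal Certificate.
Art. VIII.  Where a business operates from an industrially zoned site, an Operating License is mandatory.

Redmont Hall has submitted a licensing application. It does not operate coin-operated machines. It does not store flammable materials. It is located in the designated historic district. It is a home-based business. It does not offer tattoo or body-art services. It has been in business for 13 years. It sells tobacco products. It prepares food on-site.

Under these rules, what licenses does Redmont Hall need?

Art. I. is a home-based business (not: is a mobile business with no fixed premises) → Trade Certificate not required.
Art. II. sells tobacco products; prepares food on-site; years in business 13 ≤ 15 → Compliance Permit required.
Art. III. is a home-based business → Regulatory Certificate required.
Art. IV. is a home-based business (not: occupies leased commercial space); is located in the designated historic district → Operating Registration not required.
Art. V. is located in the designated historic district → Standard Registration required.
Art. VI. sells tobacco products → exempt from Regulatory Certificate.
Art. VII. sells tobacco products; is located in the designated historic district (not: is located in Zone C) → Municipal Certificate not required.
Art. VIII. is a home-based business (not: operates from an industrially zoned site) → Operating License not required.

Compliance Permit, Standard Registration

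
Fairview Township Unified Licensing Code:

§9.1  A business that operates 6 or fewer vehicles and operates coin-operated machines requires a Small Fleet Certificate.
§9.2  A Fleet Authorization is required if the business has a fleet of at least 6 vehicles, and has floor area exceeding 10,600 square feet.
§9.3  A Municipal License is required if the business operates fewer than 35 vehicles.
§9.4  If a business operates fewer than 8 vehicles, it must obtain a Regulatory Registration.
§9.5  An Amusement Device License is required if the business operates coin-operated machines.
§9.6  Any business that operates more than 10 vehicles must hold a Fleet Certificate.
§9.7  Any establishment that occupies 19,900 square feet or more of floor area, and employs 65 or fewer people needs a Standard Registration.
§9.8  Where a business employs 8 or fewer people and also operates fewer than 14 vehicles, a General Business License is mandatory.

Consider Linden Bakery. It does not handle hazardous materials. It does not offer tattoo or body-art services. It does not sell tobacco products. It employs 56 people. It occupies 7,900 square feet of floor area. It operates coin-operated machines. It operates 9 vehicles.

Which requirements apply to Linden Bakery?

Amusement Device License, Municipal License

§9.1 vehicles 9 > 6; operates coin-operated machines → Small Fleet Certificate not required.
§9.2 vehicles 9 ≥ 6; floor area 7,900 square feet ≤ 10,600 square feet → Fleet Authorization not required.
§9.3 vehicles 9 < 35 → Municipal License required.
§9.4 vehicles 9 ≥ 8 → Regulatory Registration not required.
§9.5 operates coin-operated machines → Amusement Device License required.
§9.6 vehicles 9 ≤ 10 → Fleet Certificate not required.
§9.7 floor area 7,900 square feet < 19,900 square feet; employees 56 ≤ 65 → Standard Registration not required.
§9.8 employees 56 > 8; vehicles 9 < 14 → General Business License not required.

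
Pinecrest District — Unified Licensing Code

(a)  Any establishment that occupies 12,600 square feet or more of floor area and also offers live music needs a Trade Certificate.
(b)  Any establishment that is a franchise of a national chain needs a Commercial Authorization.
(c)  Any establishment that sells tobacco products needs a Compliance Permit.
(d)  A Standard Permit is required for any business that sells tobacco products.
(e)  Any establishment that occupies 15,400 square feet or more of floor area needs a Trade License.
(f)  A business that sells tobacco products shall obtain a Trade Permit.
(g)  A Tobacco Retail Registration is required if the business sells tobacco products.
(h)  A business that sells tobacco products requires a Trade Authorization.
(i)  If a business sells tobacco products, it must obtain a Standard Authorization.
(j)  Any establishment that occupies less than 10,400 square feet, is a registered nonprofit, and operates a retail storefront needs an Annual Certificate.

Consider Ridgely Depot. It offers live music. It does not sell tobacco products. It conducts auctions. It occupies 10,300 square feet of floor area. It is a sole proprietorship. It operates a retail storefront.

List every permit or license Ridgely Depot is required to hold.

(a) floor area 10,300 square feet < 12,600 square feet; offers live music → Trade Certificate not required.
(b) is a sole proprietorship (not: is a franchise of a national chain) → Commercial Authorization not required.
(c) does not sell tobacco products → Compliance Permit not required.
(d) does not sell tobacco products → Standard Permit not required.
(e) floor area 10,300 square feet < 15,400 square feet → Trade License not required.
(f) does not sell tobacco products → Trade Permit not required.
(g) does not sell tobacco products → Tobacco Retail Registration not required.
(h) does not sell tobacco products → Trade Authorization not required.
(i) does not sell tobacco products → Standard Authorization not required.
(j) floor area 10,300 square feet < 10,400 square feet; is a sole proprietorship (not: is a registered nonprofit); operates a retail storefront → Annual Certificate not required.

None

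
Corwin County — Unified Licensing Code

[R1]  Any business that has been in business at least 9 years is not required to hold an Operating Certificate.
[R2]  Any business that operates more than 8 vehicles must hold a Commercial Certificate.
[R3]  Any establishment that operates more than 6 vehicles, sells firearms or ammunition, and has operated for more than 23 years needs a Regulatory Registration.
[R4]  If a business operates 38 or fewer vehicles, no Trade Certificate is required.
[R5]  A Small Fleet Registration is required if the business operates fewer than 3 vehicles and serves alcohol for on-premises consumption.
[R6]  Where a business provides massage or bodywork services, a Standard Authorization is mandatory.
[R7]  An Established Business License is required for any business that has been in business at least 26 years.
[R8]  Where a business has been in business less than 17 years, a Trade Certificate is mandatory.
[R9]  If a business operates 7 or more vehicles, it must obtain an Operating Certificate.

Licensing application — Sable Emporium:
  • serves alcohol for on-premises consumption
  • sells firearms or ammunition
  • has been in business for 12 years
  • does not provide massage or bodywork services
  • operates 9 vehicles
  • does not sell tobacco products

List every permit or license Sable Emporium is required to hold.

[R1] years in business 12 ≥ 9 → exempt from Operating Certificate.
[R2] vehicles 9 > 8 → Commercial Certificate required.
[R3] vehicles 9 > 6; sells firearms or ammunition; years in business 12 ≤ 23 → Regulatory Registration not required.
[R4] vehicles 9 ≤ 38 → exempt from Trade Certificate.
[R5] vehicles 9 ≥ 3; serves alcohol for on-premises consumption → Small Fleet Registration not required.
[R6] does not provide massage or bodywork services → Standard Authorization not required.
[R7] years in business 12 < 26 → Established Business License not required.
[R8] years in business 12 < 17 → Trade Certificate required.
[R9] vehicles 9 ≥ 7 → Operating Certificate required.

Commercial Certificate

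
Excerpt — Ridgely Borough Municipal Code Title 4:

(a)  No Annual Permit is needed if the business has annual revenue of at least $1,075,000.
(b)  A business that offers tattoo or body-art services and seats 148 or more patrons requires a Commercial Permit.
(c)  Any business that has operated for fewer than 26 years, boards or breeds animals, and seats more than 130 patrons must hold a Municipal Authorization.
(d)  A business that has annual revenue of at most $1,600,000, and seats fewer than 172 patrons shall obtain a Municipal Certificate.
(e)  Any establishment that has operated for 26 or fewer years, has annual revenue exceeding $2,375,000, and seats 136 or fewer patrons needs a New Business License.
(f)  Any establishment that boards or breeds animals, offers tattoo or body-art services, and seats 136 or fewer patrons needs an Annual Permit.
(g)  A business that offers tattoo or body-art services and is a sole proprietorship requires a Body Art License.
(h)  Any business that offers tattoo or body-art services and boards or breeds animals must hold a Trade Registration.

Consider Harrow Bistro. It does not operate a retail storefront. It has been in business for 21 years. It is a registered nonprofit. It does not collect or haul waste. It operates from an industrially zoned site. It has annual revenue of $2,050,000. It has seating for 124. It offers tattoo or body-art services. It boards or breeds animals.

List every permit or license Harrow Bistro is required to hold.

Trade Registration

(a) revenue $2,050,000 ≥ $1,075,000 → exempt from Annual Permit.
(b) offers tattoo or body-art services; seating 124 < 148 → Commercial Permit not required.
(c) years in business 21 < 26; boards or breeds animals; seating 124 ≤ 130 → Municipal Authorization not required.
(d) revenue $2,050,000 > $1,600,000; seating 124 < 172 → Municipal Certificate not required.
(e) years in business 21 ≤ 26; revenue $2,050,000 ≤ $2,375,000; seating 124 ≤ 136 → New Business License not required.
(f) boards or breeds animals; offers tattoo or body-art services; seating 124 ≤ 136 → Annual Permit required.
(g) offers tattoo or body-art services; is a registered nonprofit (not: is a sole proprietorship) → Body Art License not required.
(h) offers tattoo or body-art services; boards or breeds animals → Trade Registration required.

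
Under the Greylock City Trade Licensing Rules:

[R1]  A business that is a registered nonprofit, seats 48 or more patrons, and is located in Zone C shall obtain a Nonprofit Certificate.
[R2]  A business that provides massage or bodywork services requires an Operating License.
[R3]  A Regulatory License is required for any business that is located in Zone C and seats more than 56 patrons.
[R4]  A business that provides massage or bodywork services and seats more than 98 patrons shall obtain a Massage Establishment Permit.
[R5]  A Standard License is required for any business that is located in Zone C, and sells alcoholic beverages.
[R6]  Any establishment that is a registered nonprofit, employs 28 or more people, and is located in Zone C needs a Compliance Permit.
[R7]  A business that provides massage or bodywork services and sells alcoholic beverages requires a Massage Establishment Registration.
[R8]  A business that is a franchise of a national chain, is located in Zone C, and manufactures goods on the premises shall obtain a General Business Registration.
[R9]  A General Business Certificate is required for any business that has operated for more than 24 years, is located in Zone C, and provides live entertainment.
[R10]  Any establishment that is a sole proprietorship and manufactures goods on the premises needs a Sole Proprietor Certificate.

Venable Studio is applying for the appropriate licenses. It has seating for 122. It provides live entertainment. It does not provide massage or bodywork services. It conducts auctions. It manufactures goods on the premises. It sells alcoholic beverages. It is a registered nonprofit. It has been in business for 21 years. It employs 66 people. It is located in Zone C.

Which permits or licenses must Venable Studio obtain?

[R1] is a registered nonprofit; seating 122 ≥ 48; is located in Zone C → Nonprofit Certificate required.
[R2] does not provide massage or bodywork services → Operating License not required.
[R3] is located in Zone C; seating 122 > 56 → Regulatory License required.
[R4] does not provide massage or bodywork services; seating 122 > 98 → Massage Establishment Permit not required.
[R5] is located in Zone C; sells alcoholic beverages → Standard License required.
[R6] is a registered nonprofit; employees 66 ≥ 28; is located in Zone C → Compliance Permit required.
[R7] does not provide massage or bodywork services; sells alcoholic beverages → Massage Establishment Registration not required.
[R8] is a registered nonprofit (not: is a franchise of a national chain); is located in Zone C; manufactures goods on the premises → General Business Registration not required.
[R9] years in business 21 ≤ 24; is located in Zone C; provides live entertainment → General Business Certificate not required.
[R10] is a registered nonprofit (not: is a sole proprietorship); manufactures goods on the premises → Sole Proprietor Certificate not required.

Compliance Permit, Nonprofit Certificate, Regulatory License, Standard License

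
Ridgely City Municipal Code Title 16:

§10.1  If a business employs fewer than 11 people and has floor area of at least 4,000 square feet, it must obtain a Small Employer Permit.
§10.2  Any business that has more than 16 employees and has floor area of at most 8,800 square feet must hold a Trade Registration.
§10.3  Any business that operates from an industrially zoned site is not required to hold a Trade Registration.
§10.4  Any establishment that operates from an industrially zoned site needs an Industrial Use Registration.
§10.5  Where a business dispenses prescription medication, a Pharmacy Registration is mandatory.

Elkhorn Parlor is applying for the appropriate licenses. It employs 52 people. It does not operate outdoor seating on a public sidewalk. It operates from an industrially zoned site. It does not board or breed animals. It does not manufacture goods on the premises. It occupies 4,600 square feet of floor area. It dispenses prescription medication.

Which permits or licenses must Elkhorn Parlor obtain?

§10.1 employees 52 ≥ 11; floor area 4,600 square feet ≥ 4,000 square feet → Small Employer Permit not required.
§10.2 employees 52 > 16; floor area 4,600 square feet ≤ 8,800 square feet → Trade Registration required.
§10.3 operates from an industrially zoned site → exempt from Trade Registration.
§10.4 operates from an industrially zoned site → Industrial Use Registration required.
§10.5 dispenses prescription medication → Pharmacy Registration required.

Industrial Use Registration, Pharmacy Registration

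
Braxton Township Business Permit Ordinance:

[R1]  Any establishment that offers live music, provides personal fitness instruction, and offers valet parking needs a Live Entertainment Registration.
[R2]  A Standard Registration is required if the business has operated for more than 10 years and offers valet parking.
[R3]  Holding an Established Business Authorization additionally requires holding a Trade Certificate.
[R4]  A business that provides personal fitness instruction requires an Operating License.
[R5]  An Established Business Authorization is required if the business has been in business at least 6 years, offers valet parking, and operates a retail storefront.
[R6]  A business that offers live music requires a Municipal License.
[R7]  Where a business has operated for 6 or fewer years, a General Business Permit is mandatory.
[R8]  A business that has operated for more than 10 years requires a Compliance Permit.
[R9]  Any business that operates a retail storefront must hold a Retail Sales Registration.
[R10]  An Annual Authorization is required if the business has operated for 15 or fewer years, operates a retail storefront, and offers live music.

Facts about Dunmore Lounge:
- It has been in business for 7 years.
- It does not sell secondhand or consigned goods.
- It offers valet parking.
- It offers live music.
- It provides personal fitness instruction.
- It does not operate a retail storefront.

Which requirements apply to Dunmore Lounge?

Live Entertainment Registration, Municipal License, Operating License

[R1] offers live music; provides personal fitness instruction; offers valet parking → Live Entertainment Registration required.
[R2] years in business 7 ≤ 10; offers valet parking → Standard Registration not required.
[R3] Established Business Authorization is not required → no effect.
[R4] provides personal fitness instruction → Operating License required.
[R5] years in business 7 ≥ 6; offers valet parking; does not operate a retail storefront → Established Business Authorization not required.
[R6] offers live music → Municipal License required.
[R7] years in business 7 > 6 → General Business Permit not required.
[R8] years in business 7 ≤ 10 → Compliance Permit not required.
[R9] does not operate a retail storefront → Retail Sales Registration not required.
[R10] years in business 7 ≤ 15; does not operate a retail storefront; offers live music → Annual Authorization not required.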